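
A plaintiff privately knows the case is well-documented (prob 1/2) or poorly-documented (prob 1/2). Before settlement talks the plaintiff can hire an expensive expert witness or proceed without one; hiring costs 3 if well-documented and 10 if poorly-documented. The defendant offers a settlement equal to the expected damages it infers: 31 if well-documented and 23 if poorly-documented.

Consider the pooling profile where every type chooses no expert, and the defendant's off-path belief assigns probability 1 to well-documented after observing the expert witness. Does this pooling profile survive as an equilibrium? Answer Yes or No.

On path, the defendant holds the prior and pays 1/2·31 + 1/2·23 = 27. Off path (the expert witness), believing well-documented, it pays 31.
well-documented: no expert nets 27; the expert witness nets 31 − 3 = 28. well-documented would deviate.
poorly-documented: no expert nets 27; the expert witness nets 31 − 10 = 21. poorly-documented stays.
A type deviates, so pooling fails.

No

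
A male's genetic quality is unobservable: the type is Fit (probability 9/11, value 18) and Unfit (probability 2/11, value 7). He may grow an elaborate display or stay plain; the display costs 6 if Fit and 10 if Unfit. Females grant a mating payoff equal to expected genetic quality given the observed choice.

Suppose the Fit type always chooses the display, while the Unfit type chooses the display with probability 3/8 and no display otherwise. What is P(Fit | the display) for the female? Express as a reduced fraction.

12/13

P(the display) = (9/11)·1 + (2/11)·(3/8) = 39/44.
By Bayes' rule, P(Fit | the display) = (9/11) / (39/44) = 12/13.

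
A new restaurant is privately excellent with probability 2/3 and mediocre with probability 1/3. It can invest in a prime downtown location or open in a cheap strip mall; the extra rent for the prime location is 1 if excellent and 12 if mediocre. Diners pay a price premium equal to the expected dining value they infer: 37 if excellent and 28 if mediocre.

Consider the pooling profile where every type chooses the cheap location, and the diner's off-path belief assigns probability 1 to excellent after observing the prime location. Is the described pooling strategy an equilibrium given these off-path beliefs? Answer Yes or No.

On path, the diner holds the prior and pays 2/3·37 + 1/3·28 = 34. Off path (the prime location), believing excellent, it pays 37.
excellent: the cheap location nets 34; the prime location nets 37 − 1 = 36. excellent would deviate.
mediocre: the cheap location nets 34; the prime location nets 37 − 12 = 25. mediocre stays.
A type deviates, so pooling fails.

No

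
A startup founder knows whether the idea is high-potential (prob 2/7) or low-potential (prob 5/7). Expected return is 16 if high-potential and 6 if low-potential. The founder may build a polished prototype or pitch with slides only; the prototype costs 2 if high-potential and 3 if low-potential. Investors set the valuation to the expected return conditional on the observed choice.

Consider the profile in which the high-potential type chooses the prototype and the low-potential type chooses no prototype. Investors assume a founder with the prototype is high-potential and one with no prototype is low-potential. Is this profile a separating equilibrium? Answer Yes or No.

No

Under these beliefs, the prototype earns valuation 16 and no prototype earns valuation 6.
high-potential: the prototype nets 16 − 2 = 14; no prototype nets 6. high-potential prefers the prototype.
low-potential: the prototype nets 16 − 3 = 13; no prototype nets 6. low-potential would deviate to the prototype.
low-potential has a profitable deviation, so the profile is not an equilibrium.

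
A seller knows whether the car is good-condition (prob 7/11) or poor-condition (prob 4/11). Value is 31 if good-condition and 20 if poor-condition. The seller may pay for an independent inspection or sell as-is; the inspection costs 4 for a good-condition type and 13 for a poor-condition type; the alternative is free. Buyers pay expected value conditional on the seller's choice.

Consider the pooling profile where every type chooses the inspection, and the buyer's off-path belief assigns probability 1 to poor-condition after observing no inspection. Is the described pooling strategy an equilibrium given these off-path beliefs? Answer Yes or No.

No

On path, the buyer holds the prior and pays 7/11·31 + 4/11·20 = 27. Off path (no inspection), believing poor-condition, it pays 20.
good-condition: the inspection nets 27 − 4 = 23; no inspection nets 20. good-condition stays.
poor-condition: the inspection nets 27 − 13 = 14; no inspection nets 20. poor-condition would deviate.
A type deviates, so pooling fails.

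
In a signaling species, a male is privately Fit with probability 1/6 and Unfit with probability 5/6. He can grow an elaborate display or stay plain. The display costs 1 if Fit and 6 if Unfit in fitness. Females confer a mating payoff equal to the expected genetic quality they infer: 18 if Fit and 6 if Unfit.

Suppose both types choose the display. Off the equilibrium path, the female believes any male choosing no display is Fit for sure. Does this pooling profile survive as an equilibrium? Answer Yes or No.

On path, the female holds the prior and pays 1/6·18 + 5/6·6 = 8. Off path (no display), believing Fit, it pays 18.
Fit: the display nets 8 − 1 = 7; no display nets 18. Fit would deviate.
Unfit: the display nets 8 − 6 = 2; no display nets 18. Unfit would deviate.
A type deviates, so pooling fails.

No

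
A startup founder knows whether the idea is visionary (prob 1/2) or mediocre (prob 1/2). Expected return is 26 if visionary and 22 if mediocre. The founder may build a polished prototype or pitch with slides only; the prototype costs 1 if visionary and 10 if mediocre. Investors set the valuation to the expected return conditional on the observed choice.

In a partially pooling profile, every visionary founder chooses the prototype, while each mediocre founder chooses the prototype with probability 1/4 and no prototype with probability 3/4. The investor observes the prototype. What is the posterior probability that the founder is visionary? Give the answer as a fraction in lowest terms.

4/5

P(the prototype) = (1/2)·1 + (1/2)·(1/4) = 5/8.
By Bayes' rule, P(visionary | the prototype) = (1/2) / (5/8) = 4/5.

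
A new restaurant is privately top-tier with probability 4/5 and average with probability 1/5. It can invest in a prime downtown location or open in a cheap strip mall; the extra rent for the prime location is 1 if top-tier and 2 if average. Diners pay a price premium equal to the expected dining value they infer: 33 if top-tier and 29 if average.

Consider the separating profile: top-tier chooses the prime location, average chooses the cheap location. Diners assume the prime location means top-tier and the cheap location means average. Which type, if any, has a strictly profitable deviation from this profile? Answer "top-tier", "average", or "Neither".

The prime location pays 33; the cheap location pays 29.
top-tier: assigned the prime location, nets 33 − 1 = 32; deviating to the cheap location nets 29.
average: assigned the cheap location, nets 29; deviating to the prime location nets 33 − 2 = 31.
The average type gains 2 by deviating.

average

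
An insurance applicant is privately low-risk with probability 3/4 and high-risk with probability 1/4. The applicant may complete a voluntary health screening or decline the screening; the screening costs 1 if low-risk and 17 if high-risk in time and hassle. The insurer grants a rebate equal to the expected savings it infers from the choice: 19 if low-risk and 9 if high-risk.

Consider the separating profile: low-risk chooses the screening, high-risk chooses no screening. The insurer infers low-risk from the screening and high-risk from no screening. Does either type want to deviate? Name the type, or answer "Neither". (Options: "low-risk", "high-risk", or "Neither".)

Neither

The screening pays 19; no screening pays 9.
low-risk: assigned the screening, nets 19 − 1 = 18; deviating to no screening nets 9.
high-risk: assigned no screening, nets 9; deviating to the screening nets 19 − 17 = 2.
Both types strictly prefer their assigned action; no profitable deviation.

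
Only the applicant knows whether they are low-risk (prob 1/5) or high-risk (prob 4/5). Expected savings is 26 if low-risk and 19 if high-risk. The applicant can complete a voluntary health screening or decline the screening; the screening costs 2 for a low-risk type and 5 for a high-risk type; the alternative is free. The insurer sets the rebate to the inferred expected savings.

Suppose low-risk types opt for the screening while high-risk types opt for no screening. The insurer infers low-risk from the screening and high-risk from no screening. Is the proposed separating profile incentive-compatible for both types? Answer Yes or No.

Under these beliefs, the screening earns rebate 26 and no screening earns rebate 19.
low-risk: the screening nets 26 − 2 = 24; no screening nets 19. low-risk prefers the screening.
high-risk: the screening nets 26 − 5 = 21; no screening nets 19. high-risk would deviate to the screening.
high-risk has a profitable deviation, so the profile is not an equilibrium.

No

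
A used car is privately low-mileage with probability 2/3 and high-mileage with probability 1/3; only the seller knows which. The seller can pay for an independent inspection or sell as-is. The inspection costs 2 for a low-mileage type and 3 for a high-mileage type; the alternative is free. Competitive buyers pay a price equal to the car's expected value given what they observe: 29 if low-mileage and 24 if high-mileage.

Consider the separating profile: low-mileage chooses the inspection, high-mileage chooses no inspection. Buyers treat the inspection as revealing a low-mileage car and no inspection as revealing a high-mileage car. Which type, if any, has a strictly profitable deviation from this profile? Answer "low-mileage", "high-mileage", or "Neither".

The inspection pays 29; no inspection pays 24.
low-mileage: assigned the inspection, nets 29 − 2 = 27; deviating to no inspection nets 24.
high-mileage: assigned no inspection, nets 24; deviating to the inspection nets 29 − 3 = 26.
The high-mileage type gains 2 by deviating.

high-mileage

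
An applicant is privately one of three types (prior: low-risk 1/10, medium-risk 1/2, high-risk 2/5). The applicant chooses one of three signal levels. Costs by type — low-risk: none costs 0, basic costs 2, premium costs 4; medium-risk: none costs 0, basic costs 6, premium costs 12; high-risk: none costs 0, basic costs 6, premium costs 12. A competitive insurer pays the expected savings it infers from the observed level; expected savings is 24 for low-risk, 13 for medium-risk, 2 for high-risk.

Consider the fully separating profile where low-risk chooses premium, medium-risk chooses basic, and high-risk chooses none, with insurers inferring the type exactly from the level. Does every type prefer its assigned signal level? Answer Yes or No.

No

Separating rebates: premium → 24, basic → 13, none → 2.
low-risk (assigned premium): none: 2 − 0 = 2; basic: 13 − 2 = 11; premium: 24 − 4 = 20. low-risk stays.
medium-risk (assigned basic): none: 2 − 0 = 2; basic: 13 − 6 = 7; premium: 24 − 12 = 12. medium-risk prefers premium.
high-risk (assigned none): none: 2 − 0 = 2; basic: 13 − 6 = 7; premium: 24 − 12 = 12. high-risk prefers premium.
At least one type deviates; the separating profile fails.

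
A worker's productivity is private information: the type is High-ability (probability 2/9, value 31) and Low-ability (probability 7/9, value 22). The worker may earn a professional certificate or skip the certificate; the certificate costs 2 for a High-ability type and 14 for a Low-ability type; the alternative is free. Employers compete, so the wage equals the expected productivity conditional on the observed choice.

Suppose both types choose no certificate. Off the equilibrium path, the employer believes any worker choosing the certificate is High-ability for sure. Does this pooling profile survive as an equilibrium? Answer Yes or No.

On path, the employer holds the prior and pays 2/9·31 + 7/9·22 = 24. Off path (the certificate), believing High-ability, it pays 31.
High-ability: no certificate nets 24; the certificate nets 31 − 2 = 29. High-ability would deviate.
Low-ability: no certificate nets 24; the certificate nets 31 − 14 = 17. Low-ability stays.
A type deviates, so pooling fails.

No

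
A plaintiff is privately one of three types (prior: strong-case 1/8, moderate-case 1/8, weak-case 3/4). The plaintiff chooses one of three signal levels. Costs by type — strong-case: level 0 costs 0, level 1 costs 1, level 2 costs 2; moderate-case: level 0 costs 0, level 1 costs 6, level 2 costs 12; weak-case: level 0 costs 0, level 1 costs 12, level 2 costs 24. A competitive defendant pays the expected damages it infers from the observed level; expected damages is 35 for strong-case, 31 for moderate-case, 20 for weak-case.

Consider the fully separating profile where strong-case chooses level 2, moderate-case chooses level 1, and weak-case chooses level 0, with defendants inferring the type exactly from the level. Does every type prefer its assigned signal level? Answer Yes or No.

Separating settlements: level 2 → 35, level 1 → 31, level 0 → 20.
strong-case (assigned level 2): level 0: 20 − 0 = 20; level 1: 31 − 1 = 30; level 2: 35 − 2 = 33. strong-case stays.
moderate-case (assigned level 1): level 0: 20 − 0 = 20; level 1: 31 − 6 = 25; level 2: 35 − 12 = 23. moderate-case stays.
weak-case (assigned level 0): level 0: 20 − 0 = 20; level 1: 31 − 12 = 19; level 2: 35 − 24 = 11. weak-case stays.
Every type prefers its assigned level; separation holds.

Yes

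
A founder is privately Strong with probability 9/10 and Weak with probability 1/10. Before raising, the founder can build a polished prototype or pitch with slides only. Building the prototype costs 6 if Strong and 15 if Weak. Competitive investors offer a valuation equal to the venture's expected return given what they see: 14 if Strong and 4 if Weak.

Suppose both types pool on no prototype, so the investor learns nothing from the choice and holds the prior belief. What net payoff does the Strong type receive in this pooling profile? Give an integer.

Pooled valuation = 9/10·14 + 1/10·4 = 13.
Strong pays no cost for no prototype, so net payoff = 13.

13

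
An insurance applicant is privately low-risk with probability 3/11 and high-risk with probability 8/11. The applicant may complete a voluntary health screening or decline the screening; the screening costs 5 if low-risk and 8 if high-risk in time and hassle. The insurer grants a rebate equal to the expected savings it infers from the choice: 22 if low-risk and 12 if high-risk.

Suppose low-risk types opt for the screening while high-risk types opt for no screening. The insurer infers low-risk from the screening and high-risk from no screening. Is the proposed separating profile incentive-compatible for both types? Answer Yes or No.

No

Under these beliefs, the screening earns rebate 22 and no screening earns rebate 12.
low-risk: the screening nets 22 − 5 = 17; no screening nets 12. low-risk prefers the screening.
high-risk: the screening nets 22 − 8 = 14; no screening nets 12. high-risk would deviate to the screening.
high-risk has a profitable deviation, so the profile is not an equilibrium.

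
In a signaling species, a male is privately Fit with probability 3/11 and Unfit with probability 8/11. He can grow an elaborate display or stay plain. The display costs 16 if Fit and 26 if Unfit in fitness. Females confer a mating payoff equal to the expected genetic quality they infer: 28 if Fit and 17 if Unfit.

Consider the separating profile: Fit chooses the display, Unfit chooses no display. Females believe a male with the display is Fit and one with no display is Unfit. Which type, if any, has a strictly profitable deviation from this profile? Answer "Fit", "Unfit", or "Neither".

The display pays 28; no display pays 17.
Fit: assigned the display, nets 28 − 16 = 12; deviating to no display nets 17.
Unfit: assigned no display, nets 17; deviating to the display nets 28 − 26 = 2.
The Fit type gains 5 by deviating.

Fit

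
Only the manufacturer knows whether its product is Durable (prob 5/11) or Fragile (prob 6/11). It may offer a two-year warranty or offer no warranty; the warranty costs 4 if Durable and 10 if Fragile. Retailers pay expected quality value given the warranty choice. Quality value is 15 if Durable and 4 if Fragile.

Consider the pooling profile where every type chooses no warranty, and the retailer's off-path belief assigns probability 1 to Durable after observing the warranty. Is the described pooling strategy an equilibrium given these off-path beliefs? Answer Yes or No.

No

On path, the retailer holds the prior and pays 5/11·15 + 6/11·4 = 9. Off path (the warranty), believing Durable, it pays 15.
Durable: no warranty nets 9; the warranty nets 15 − 4 = 11. Durable would deviate.
Fragile: no warranty nets 9; the warranty nets 15 − 10 = 5. Fragile stays.
A type deviates, so pooling fails.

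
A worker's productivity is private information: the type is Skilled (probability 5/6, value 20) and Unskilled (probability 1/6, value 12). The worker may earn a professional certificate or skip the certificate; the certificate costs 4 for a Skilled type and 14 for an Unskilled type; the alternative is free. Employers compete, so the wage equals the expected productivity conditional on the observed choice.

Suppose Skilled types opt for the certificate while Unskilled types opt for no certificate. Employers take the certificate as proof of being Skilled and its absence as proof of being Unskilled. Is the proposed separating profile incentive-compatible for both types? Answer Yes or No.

Under these beliefs, the certificate earns wage 20 and no certificate earns wage 12.
Skilled: the certificate nets 20 − 4 = 16; no certificate nets 12. Skilled prefers the certificate.
Unskilled: the certificate nets 20 − 14 = 6; no certificate nets 12. Unskilled prefers no certificate.
Neither type deviates, so the separating profile is an equilibrium.

Yes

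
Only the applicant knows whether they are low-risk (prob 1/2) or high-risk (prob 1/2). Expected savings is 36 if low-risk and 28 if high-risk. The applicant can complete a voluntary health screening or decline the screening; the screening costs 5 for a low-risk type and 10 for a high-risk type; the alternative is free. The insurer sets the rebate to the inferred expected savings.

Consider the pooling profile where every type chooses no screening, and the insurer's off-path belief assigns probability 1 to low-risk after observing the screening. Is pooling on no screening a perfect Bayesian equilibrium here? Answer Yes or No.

Yes

On path, the insurer holds the prior and pays 1/2·36 + 1/2·28 = 32. Off path (the screening), believing low-risk, it pays 36.
low-risk: no screening nets 32; the screening nets 36 − 5 = 31. low-risk stays.
high-risk: no screening nets 32; the screening nets 36 − 10 = 26. high-risk stays.
No type deviates, so pooling is sustained.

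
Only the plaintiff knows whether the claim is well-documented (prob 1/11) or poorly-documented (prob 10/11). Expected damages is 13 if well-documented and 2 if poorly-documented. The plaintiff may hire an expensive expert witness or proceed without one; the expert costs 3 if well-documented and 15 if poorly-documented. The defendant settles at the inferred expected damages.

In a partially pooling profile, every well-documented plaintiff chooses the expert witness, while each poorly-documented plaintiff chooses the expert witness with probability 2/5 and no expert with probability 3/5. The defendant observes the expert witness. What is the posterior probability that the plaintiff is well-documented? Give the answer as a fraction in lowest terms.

1/5

P(the expert witness) = (1/11)·1 + (10/11)·(2/5) = 5/11.
By Bayes' rule, P(well-documented | the expert witness) = (1/11) / (5/11) = 1/5.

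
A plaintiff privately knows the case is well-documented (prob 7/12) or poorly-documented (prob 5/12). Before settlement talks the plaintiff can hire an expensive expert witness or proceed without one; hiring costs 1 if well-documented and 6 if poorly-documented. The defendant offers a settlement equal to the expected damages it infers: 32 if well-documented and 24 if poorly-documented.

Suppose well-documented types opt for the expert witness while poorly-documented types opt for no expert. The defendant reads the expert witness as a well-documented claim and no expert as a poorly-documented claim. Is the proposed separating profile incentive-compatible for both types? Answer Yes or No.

No

Under these beliefs, the expert witness earns settlement 32 and no expert earns settlement 24.
well-documented: the expert witness nets 32 − 1 = 31; no expert nets 24. well-documented prefers the expert witness.
poorly-documented: the expert witness nets 32 − 6 = 26; no expert nets 24. poorly-documented would deviate to the expert witness.
poorly-documented has a profitable deviation, so the profile is not an equilibrium.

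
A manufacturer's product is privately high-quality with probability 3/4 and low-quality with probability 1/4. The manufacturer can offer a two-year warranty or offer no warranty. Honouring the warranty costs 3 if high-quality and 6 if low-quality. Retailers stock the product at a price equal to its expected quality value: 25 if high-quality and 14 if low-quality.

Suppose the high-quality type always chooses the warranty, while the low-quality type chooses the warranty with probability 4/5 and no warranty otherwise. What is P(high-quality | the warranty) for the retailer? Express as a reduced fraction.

15/19

P(the warranty) = (3/4)·1 + (1/4)·(4/5) = 19/20.
By Bayes' rule, P(high-quality | the warranty) = (3/4) / (19/20) = 15/19.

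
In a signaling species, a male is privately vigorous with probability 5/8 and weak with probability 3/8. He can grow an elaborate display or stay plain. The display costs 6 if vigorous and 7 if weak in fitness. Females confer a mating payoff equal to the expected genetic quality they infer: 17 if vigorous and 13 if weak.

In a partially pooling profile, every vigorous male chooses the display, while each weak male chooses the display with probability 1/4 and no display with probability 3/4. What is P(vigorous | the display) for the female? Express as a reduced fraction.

P(the display) = (5/8)·1 + (3/8)·(1/4) = 23/32.
By Bayes' rule, P(vigorous | the display) = (5/8) / (23/32) = 20/23.

20/23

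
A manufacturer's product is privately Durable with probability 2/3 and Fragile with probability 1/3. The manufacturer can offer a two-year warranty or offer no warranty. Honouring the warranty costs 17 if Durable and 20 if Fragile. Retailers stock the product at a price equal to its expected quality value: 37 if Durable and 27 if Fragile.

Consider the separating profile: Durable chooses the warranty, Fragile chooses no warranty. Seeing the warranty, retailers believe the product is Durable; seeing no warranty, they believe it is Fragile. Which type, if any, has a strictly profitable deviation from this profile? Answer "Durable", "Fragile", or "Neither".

The warranty pays 37; no warranty pays 27.
Durable: assigned the warranty, nets 37 − 17 = 20; deviating to no warranty nets 27.
Fragile: assigned no warranty, nets 27; deviating to the warranty nets 37 − 20 = 17.
The Durable type gains 7 by deviating.

Durable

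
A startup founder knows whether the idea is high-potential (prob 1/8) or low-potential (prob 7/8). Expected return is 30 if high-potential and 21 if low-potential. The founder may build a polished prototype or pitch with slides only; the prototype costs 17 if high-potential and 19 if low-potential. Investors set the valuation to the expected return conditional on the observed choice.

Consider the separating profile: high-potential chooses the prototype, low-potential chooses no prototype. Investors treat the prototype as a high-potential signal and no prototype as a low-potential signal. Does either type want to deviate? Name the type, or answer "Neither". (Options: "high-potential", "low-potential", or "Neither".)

The prototype pays 30; no prototype pays 21.
high-potential: assigned the prototype, nets 30 − 17 = 13; deviating to no prototype nets 21.
low-potential: assigned no prototype, nets 21; deviating to the prototype nets 30 − 19 = 11.
The high-potential type gains 8 by deviating.

high-potential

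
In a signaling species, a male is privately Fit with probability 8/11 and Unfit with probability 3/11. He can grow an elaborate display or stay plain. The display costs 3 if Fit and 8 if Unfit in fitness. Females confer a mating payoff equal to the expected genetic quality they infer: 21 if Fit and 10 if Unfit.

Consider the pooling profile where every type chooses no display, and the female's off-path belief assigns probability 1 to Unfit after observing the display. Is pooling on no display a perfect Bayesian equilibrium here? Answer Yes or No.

Yes

On path, the female holds the prior and pays 8/11·21 + 3/11·10 = 18. Off path (the display), believing Unfit, it pays 10.
Fit: no display nets 18; the display nets 10 − 3 = 7. Fit stays.
Unfit: no display nets 18; the display nets 10 − 8 = 2. Unfit stays.
No type deviates, so pooling is sustained.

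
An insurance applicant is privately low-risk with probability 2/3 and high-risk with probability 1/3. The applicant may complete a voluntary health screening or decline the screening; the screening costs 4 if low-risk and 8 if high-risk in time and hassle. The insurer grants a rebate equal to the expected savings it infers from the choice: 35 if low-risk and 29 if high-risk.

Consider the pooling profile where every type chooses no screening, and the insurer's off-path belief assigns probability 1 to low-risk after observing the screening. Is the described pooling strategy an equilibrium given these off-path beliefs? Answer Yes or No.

On path, the insurer holds the prior and pays 2/3·35 + 1/3·29 = 33. Off path (the screening), believing low-risk, it pays 35.
low-risk: no screening nets 33; the screening nets 35 − 4 = 31. low-risk stays.
high-risk: no screening nets 33; the screening nets 35 − 8 = 27. high-risk stays.
No type deviates, so pooling is sustained.

Yes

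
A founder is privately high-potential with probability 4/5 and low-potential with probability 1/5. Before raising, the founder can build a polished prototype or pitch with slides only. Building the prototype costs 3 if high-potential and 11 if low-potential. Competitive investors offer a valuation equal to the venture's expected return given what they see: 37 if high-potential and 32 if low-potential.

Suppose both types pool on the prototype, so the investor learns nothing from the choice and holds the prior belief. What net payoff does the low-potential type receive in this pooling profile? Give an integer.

25

Pooled valuation = 4/5·37 + 1/5·32 = 36.
low-potential pays cost 11 for the prototype, so net payoff = 36 − 11 = 25.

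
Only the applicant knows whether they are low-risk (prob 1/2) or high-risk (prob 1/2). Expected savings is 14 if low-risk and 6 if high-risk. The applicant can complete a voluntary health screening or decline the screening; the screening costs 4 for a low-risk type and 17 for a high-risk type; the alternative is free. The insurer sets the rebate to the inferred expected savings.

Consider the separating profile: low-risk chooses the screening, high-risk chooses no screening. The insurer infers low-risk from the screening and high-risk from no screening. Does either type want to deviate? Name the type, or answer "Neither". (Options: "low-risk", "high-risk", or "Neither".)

Neither

The screening pays 14; no screening pays 6.
low-risk: assigned the screening, nets 14 − 4 = 10; deviating to no screening nets 6.
high-risk: assigned no screening, nets 6; deviating to the screening nets 14 − 17 = -3.
Both types strictly prefer their assigned action; no profitable deviation.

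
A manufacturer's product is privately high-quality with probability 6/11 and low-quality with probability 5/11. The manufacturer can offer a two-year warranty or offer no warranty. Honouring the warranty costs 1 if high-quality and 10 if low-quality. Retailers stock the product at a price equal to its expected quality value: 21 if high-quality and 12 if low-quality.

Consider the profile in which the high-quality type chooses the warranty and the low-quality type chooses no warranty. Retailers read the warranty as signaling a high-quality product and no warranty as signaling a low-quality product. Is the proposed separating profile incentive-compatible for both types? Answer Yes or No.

Yes

Under these beliefs, the warranty earns price 21 and no warranty earns price 12.
high-quality: the warranty nets 21 − 1 = 20; no warranty nets 12. high-quality prefers the warranty.
low-quality: the warranty nets 21 − 10 = 11; no warranty nets 12. low-quality prefers no warranty.
Neither type deviates, so the separating profile is an equilibrium.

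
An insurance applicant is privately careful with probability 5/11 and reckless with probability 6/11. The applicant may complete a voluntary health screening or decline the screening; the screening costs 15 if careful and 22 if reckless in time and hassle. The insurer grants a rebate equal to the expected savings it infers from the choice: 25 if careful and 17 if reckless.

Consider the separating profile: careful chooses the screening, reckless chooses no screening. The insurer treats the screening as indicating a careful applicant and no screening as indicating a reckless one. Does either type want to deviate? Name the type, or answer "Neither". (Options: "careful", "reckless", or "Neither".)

careful

The screening pays 25; no screening pays 17.
careful: assigned the screening, nets 25 − 15 = 10; deviating to no screening nets 17.
reckless: assigned no screening, nets 17; deviating to the screening nets 25 − 22 = 3.
The careful type gains 7 by deviating.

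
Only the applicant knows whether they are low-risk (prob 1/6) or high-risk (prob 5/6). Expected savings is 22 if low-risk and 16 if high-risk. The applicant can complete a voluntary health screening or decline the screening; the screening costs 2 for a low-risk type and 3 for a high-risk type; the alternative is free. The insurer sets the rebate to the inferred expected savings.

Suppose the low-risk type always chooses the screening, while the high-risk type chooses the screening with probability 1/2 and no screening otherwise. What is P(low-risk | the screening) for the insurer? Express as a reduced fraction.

P(the screening) = (1/6)·1 + (5/6)·(1/2) = 7/12.
By Bayes' rule, P(low-risk | the screening) = (1/6) / (7/12) = 2/7.

2/7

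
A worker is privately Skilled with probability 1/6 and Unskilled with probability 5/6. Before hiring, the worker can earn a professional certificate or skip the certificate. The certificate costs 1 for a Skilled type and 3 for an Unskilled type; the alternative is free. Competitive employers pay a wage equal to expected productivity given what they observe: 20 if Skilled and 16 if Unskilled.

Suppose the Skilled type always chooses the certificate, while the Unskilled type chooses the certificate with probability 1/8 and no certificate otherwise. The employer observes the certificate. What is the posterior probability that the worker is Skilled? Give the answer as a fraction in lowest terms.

P(the certificate) = (1/6)·1 + (5/6)·(1/8) = 13/48.
By Bayes' rule, P(Skilled | the certificate) = (1/6) / (13/48) = 8/13.

8/13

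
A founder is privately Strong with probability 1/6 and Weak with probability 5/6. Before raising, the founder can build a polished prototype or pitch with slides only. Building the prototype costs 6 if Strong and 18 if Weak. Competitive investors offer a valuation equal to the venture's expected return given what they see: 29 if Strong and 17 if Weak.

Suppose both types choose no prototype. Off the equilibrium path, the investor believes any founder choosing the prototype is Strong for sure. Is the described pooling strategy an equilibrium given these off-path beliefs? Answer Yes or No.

No

On path, the investor holds the prior and pays 1/6·29 + 5/6·17 = 19. Off path (the prototype), believing Strong, it pays 29.
Strong: no prototype nets 19; the prototype nets 29 − 6 = 23. Strong would deviate.
Weak: no prototype nets 19; the prototype nets 29 − 18 = 11. Weak stays.
A type deviates, so pooling fails.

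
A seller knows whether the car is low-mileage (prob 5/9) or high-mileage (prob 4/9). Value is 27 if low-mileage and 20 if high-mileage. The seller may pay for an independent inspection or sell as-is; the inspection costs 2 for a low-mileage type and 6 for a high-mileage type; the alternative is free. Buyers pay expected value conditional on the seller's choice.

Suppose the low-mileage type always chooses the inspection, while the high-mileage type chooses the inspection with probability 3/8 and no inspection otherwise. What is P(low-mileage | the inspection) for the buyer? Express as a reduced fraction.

10/13

P(the inspection) = (5/9)·1 + (4/9)·(3/8) = 13/18.
By Bayes' rule, P(low-mileage | the inspection) = (5/9) / (13/18) = 10/13.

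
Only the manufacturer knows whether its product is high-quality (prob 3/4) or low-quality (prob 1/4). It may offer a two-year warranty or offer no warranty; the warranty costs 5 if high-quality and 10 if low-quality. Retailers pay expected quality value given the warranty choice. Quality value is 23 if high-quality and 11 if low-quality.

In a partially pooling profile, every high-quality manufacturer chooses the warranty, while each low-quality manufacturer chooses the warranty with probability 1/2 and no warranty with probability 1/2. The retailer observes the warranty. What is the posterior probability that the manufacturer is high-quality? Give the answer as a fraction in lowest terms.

6/7

P(the warranty) = (3/4)·1 + (1/4)·(1/2) = 7/8.
By Bayes' rule, P(high-quality | the warranty) = (3/4) / (7/8) = 6/7.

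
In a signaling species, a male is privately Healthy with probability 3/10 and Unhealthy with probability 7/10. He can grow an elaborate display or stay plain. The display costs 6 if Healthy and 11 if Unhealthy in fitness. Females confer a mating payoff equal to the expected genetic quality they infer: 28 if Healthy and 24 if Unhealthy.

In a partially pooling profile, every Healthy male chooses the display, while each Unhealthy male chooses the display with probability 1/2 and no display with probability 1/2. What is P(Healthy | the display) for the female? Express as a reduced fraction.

P(the display) = (3/10)·1 + (7/10)·(1/2) = 13/20.
By Bayes' rule, P(Healthy | the display) = (3/10) / (13/20) = 6/13.

6/13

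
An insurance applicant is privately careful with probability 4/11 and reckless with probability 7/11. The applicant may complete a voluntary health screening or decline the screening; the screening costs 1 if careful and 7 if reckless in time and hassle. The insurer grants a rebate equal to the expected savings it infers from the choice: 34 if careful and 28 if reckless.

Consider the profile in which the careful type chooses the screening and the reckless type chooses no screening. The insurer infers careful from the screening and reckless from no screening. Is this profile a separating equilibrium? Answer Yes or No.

Yes

Under these beliefs, the screening earns rebate 34 and no screening earns rebate 28.
careful: the screening nets 34 − 1 = 33; no screening nets 28. careful prefers the screening.
reckless: the screening nets 34 − 7 = 27; no screening nets 28. reckless prefers no screening.
Neither type deviates, so the separating profile is an equilibrium.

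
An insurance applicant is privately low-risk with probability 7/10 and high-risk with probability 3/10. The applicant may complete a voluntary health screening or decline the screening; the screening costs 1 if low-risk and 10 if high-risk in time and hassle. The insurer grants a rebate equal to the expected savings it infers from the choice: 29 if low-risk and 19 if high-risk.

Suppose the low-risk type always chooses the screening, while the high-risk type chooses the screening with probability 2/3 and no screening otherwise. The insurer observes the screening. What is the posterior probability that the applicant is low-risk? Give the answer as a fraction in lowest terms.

P(the screening) = (7/10)·1 + (3/10)·(2/3) = 9/10.
By Bayes' rule, P(low-risk | the screening) = (7/10) / (9/10) = 7/9.

7/9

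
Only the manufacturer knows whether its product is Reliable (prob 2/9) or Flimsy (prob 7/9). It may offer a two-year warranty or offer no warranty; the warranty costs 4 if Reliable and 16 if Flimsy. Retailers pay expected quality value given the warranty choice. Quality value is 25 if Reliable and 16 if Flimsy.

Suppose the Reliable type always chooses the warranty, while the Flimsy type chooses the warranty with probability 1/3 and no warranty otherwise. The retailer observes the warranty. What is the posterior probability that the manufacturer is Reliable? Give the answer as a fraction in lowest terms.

P(the warranty) = (2/9)·1 + (7/9)·(1/3) = 13/27.
By Bayes' rule, P(Reliable | the warranty) = (2/9) / (13/27) = 6/13.

6/13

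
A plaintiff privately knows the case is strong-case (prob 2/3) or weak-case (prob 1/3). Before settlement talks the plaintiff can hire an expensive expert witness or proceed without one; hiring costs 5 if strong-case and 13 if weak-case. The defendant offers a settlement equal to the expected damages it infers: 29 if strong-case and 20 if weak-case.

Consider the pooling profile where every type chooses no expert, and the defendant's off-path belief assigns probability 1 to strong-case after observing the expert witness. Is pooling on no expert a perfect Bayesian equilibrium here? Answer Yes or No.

Yes

On path, the defendant holds the prior and pays 2/3·29 + 1/3·20 = 26. Off path (the expert witness), believing strong-case, it pays 29.
strong-case: no expert nets 26; the expert witness nets 29 − 5 = 24. strong-case stays.
weak-case: no expert nets 26; the expert witness nets 29 − 13 = 16. weak-case stays.
No type deviates, so pooling is sustained.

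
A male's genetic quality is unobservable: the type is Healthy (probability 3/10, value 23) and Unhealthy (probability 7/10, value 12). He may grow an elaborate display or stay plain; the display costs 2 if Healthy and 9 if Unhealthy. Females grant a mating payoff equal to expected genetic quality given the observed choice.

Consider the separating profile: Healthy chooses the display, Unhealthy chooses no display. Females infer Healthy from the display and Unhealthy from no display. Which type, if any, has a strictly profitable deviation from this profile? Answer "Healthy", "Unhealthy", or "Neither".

Unhealthy

The display pays 23; no display pays 12.
Healthy: assigned the display, nets 23 − 2 = 21; deviating to no display nets 12.
Unhealthy: assigned no display, nets 12; deviating to the display nets 23 − 9 = 14.
The Unhealthy type gains 2 by deviating.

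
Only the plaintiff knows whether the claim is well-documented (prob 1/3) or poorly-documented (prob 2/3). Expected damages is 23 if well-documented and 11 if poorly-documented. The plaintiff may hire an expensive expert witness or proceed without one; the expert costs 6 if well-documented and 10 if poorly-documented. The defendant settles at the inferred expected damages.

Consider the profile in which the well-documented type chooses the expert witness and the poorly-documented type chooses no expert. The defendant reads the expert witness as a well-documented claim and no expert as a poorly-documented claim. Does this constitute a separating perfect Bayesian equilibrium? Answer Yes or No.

No

Under these beliefs, the expert witness earns settlement 23 and no expert earns settlement 11.
well-documented: the expert witness nets 23 − 6 = 17; no expert nets 11. well-documented prefers the expert witness.
poorly-documented: the expert witness nets 23 − 10 = 13; no expert nets 11. poorly-documented would deviate to the expert witness.
poorly-documented has a profitable deviation, so the profile is not an equilibrium.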